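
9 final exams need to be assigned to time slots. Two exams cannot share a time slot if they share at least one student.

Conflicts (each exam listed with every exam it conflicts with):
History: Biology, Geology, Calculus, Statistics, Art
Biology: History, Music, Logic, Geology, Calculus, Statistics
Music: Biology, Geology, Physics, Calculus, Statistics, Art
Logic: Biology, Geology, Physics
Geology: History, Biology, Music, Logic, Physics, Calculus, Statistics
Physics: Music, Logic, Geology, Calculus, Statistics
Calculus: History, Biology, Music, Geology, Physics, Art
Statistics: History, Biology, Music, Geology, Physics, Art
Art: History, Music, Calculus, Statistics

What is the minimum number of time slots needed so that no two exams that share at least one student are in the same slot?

Biology, Music, Geology, Calculus are mutually in conflict, so at least 4 time slots are needed.
A valid assignment using 4 time slots: History=4, Biology=3, Music=4, Logic=2, Geology=1, Physics=3, Calculus=2, Statistics=2, Art=1. Every pair that conflicts lands in different time slots.

4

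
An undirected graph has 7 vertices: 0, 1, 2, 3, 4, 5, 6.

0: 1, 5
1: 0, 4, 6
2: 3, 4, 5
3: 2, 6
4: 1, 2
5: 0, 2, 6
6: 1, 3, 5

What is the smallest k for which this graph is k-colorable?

The cycle 2-4-1-0-5-2 has odd length 5, so it cannot be 2-colored; at least 3 colors are needed.
3 colors suffice: color red → {1, 3, 5}; color blue → {0, 2, 6}; color green → {4}. Each edge has distinct colors on its endpoints.

3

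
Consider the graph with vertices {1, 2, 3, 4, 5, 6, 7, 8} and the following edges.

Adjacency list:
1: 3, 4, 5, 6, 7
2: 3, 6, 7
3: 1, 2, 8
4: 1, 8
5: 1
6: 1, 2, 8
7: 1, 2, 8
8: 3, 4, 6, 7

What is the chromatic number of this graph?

4 and 8 are adjacent, so at least 2 colors are needed.
A valid assignment using 2 colors: 1=a, 2=a, 3=b, 4=b, 5=b, 6=b, 7=b, 8=a. Every edge joins two different colors.

2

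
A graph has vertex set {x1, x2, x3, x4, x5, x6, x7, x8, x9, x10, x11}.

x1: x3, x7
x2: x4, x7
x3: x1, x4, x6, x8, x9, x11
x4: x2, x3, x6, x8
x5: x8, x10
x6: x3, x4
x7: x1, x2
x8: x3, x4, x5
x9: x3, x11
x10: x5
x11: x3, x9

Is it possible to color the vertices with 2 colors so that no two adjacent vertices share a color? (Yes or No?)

No

x3, x4, x8 are pairwise adjacent, so at least 3 colors are needed.
So 2 colors are not enough.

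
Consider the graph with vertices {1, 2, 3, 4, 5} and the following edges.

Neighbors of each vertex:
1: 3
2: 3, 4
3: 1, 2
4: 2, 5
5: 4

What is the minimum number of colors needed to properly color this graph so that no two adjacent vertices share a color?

2

4 and 5 are adjacent, so at least 2 colors are needed.
2 colors suffice: color red → {3, 4}; color blue → {1, 2, 5}. No two adjacent vertices share a color.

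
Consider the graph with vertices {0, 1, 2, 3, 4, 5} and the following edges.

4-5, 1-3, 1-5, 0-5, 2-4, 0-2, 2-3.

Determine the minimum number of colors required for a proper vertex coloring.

3

The cycle 3-2-4-5-1-3 has odd length 5, so it cannot be 2-colored; at least 3 colors are needed.
3 colors suffice: color a → {2, 5}; color b → {0, 3, 4}; color c → {1}. Each edge has distinct colors on its endpoints.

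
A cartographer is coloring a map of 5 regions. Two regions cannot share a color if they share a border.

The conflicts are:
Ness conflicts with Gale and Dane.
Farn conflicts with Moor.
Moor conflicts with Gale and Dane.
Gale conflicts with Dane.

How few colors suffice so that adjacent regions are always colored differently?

Ness, Gale, Dane all conflict with each other, so at least 3 colors are needed.
A valid assignment using 3 colors: Ness=1, Farn=2, Moor=1, Gale=3, Dane=2. Every pair that conflicts lands in different colors.

3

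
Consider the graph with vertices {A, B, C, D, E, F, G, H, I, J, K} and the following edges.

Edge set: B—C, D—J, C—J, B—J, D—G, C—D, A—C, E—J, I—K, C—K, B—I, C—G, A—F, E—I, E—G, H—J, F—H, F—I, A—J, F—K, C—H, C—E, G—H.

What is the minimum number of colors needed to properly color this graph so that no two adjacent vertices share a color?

3

F, I, K are mutually adjacent, so at least 3 colors are needed.
3 colors suffice: color red → {C, F}; color blue → {G, I, J}; color green → {A, B, D, E, H, K}. Every edge joins two different colors.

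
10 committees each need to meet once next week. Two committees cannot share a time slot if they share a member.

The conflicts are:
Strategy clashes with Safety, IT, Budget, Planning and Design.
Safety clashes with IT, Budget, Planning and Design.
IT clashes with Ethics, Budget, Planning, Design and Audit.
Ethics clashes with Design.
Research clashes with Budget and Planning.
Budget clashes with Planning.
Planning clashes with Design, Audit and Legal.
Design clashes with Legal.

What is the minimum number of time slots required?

5

Strategy, Safety, IT, Budget, Planning pairwise conflict, so at least 5 time slots are needed.
Using 5 time slots: Strategy=5, Safety=4, IT=2, Ethics=1, Research=2, Budget=3, Planning=1, Design=3, Audit=3, Legal=2. No two conflicting committees share a time slot.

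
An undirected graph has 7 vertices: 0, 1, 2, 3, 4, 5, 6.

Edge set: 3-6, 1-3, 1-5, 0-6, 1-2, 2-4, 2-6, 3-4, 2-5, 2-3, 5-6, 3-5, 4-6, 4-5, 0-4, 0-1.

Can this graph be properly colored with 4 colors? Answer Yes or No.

2, 3, 4, 5, 6 are mutually adjacent (a clique of size 5), so at least 5 colors are needed.
So 4 colors are not enough.

No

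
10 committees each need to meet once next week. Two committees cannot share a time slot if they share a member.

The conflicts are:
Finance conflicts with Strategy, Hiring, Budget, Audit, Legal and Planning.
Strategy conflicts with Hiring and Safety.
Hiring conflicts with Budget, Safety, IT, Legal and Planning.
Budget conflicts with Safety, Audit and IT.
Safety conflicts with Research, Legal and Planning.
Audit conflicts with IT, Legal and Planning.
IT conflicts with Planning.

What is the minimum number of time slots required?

3

Finance, Strategy, Hiring pairwise conflict, so at least 3 time slots are needed.
3 time slots suffice: time slot 1 → {Hiring, Audit, Research}; time slot 2 → {Finance, Safety, IT}; time slot 3 → {Strategy, Budget, Legal, Planning}. No two conflicting committees share a time slot.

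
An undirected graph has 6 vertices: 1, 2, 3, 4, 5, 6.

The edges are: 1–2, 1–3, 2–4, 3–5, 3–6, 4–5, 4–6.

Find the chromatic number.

3

The cycle 3-5-4-2-1-3 has odd length 5, so it cannot be 2-colored; at least 3 colors are needed.
A valid assignment using 3 colors: 1=b, 2=c, 3=a, 4=a, 5=b, 6=b. Every edge joins two different colors.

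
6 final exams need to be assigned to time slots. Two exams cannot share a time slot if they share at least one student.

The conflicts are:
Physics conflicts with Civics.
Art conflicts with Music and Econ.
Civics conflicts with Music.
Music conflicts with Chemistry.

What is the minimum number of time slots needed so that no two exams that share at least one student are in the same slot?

2

Music and Chemistry conflict, so at least 2 time slots are needed.
2 time slots suffice: time slot 1 → {Physics, Music, Econ}; time slot 2 → {Art, Civics, Chemistry}. Every pair that conflicts lands in different time slots.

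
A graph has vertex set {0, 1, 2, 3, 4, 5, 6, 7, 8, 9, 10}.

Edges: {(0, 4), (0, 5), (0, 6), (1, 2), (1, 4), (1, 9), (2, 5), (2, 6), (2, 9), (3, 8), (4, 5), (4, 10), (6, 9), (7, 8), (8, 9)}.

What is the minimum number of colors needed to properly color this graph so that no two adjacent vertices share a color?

2, 6, 9 form a triangle, so at least 3 colors are needed.
A valid assignment using 3 colors: 0=blue, 1=green, 2=red, 3=blue, 4=red, 5=green, 6=green, 7=blue, 8=red, 9=blue, 10=blue. Every edge joins two different colors.

3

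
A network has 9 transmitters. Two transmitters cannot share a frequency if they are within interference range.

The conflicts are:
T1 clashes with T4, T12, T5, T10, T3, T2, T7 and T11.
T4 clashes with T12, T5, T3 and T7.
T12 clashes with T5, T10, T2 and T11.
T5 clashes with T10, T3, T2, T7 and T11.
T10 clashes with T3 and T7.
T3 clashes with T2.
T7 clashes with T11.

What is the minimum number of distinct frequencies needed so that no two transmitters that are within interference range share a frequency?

4

T1, T5, T3, T2 all conflict with each other, so at least 4 frequencies are needed.
4 frequencies suffice: frequency 1 → {T5}; frequency 2 → {T1}; frequency 3 → {T12, T3, T7}; frequency 4 → {T4, T10, T2, T11}. Each listed conflict is separated.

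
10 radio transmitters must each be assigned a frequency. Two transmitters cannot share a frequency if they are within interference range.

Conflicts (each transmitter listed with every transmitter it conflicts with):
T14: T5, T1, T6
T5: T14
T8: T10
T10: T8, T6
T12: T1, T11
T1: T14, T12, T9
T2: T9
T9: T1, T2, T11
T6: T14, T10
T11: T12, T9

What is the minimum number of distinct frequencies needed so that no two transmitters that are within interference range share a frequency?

T9 and T11 conflict, so at least 2 frequencies are needed.
2 frequencies suffice: T14=1, T5=2, T8=2, T10=1, T12=1, T1=2, T2=2, T9=1, T6=2, T11=2. No two conflicting transmitters share a frequency.

2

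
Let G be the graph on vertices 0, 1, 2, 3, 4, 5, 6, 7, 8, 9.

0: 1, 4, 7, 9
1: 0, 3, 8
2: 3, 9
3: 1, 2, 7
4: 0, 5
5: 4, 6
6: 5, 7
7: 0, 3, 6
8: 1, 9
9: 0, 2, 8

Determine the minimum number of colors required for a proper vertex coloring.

The cycle 4-5-6-7-0-4 has odd length 5, so it cannot be 2-colored; at least 3 colors are needed.
3 colors suffice: color a → {0, 3, 6, 8}; color b → {1, 4, 7, 9}; color c → {2, 5}. Every edge joins two different colors.

3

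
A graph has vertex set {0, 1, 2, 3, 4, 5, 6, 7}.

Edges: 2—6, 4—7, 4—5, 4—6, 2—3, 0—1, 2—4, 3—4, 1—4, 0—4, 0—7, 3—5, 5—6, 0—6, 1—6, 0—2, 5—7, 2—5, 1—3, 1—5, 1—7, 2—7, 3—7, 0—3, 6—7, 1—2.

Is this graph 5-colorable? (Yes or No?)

0, 1, 2, 3, 4, 7 are pairwise adjacent (a clique of size 6), so at least 6 colors are needed.
So 5 colors are not enough.

No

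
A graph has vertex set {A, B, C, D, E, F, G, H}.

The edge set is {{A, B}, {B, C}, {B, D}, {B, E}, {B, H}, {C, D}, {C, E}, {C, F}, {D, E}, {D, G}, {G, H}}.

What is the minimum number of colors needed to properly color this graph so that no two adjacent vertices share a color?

4

B, C, D, E form a clique, so at least 4 colors are needed.
4 colors suffice: A=2, B=1, C=2, D=3, E=4, F=1, G=1, H=2. No two adjacent vertices share a color.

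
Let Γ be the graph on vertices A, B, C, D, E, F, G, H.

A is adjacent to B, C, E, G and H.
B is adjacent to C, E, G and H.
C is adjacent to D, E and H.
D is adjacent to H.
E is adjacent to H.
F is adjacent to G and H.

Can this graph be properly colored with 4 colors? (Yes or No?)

A, B, C, E, H are mutually adjacent (a clique of size 5), so at least 5 colors are needed.
So 4 colors are not enough.

No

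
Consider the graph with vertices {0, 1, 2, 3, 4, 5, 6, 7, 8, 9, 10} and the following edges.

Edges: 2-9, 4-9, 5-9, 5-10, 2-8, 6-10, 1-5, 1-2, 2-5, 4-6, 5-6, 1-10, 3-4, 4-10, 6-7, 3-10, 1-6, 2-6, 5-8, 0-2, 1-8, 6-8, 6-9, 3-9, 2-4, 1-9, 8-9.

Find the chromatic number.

6

1, 2, 5, 6, 8, 9 are pairwise adjacent (a clique of size 6), so at least 6 colors are needed.
A valid assignment using 6 colors: 0=a, 1=e, 2=c, 3=a, 4=d, 5=d, 6=a, 7=b, 8=f, 9=b, 10=b. No two adjacent vertices share a color.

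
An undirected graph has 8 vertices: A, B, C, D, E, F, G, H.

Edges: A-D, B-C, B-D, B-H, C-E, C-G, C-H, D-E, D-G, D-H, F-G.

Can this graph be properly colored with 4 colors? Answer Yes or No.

Yes

The chromatic number is 3. B, C, H form a triangle, so at least 3 colors are needed.
A valid assignment using 3 colors: A=2, B=3, C=1, D=1, E=2, F=1, G=2, H=2.
Since 4 ≥ 3, a proper 4-coloring certainly exists.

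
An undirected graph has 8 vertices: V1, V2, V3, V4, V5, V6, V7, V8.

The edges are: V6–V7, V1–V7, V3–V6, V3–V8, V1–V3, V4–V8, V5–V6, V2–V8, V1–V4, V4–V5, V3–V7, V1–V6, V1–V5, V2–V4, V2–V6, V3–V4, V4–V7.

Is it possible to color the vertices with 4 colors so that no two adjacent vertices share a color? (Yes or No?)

The chromatic number is 4. V1, V3, V4, V7 are mutually adjacent (a clique of size 4), so at least 4 colors are needed.
4 colors suffice: color 1 → {V4, V6}; color 2 → {V1, V8}; color 3 → {V2, V3, V5}; color 4 → {V7}.
That is already a proper 4-coloring.

Yes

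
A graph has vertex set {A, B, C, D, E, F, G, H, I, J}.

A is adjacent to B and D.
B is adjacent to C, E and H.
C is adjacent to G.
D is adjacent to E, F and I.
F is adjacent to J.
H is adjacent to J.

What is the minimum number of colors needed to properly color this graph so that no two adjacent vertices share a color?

2

A and D are adjacent, so at least 2 colors are needed.
One proper 2-coloring: A=blue, B=red, C=blue, D=red, E=blue, F=blue, G=red, H=blue, I=blue, J=red. Every edge joins two different colors.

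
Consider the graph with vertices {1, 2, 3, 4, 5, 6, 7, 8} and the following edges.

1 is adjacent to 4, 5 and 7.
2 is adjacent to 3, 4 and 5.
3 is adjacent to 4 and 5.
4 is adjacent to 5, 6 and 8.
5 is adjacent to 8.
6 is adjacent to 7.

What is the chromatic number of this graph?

4

2, 3, 4, 5 are mutually adjacent (a clique of size 4), so at least 4 colors are needed.
4 colors suffice: 1=green, 2=yellow, 3=green, 4=red, 5=blue, 6=blue, 7=red, 8=green. Each edge has distinct colors on its endpoints.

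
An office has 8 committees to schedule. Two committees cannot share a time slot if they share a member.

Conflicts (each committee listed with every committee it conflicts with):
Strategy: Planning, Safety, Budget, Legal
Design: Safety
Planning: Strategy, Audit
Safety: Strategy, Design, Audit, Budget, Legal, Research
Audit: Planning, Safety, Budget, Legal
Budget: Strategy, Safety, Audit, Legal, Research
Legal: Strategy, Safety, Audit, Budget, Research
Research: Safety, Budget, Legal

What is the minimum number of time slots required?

4

Safety, Budget, Legal, Research pairwise conflict, so at least 4 time slots are needed.
4 time slots suffice: time slot 1 → {Planning, Safety}; time slot 2 → {Design, Legal}; time slot 3 → {Budget}; time slot 4 → {Strategy, Audit, Research}. No two conflicting committees share a time slot.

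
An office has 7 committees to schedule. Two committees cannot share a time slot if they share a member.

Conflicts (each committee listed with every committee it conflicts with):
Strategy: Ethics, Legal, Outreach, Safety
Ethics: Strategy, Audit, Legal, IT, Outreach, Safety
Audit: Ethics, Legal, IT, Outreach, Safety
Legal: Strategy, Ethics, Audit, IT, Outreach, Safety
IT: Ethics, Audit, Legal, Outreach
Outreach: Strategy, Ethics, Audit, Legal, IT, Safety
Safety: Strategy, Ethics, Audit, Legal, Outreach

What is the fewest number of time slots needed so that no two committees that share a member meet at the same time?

Ethics, Audit, Legal, IT, Outreach are mutually in conflict, so at least 5 time slots are needed.
5 time slots suffice: time slot 1 → {Ethics}; time slot 2 → {Legal}; time slot 3 → {Outreach}; time slot 4 → {Strategy, Audit}; time slot 5 → {IT, Safety}. No two conflicting committees share a time slot.

5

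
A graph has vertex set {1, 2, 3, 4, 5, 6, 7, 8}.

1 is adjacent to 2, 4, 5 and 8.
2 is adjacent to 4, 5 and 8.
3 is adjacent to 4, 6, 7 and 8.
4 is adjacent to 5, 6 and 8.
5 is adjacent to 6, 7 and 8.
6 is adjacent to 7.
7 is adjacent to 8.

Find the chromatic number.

1, 2, 4, 5, 8 are pairwise adjacent (a clique of size 5), so at least 5 colors are needed.
5 colors suffice: color red → {3, 5}; color blue → {6, 8}; color green → {4, 7}; color yellow → {2}; color purple → {1}. No two adjacent vertices share a color.

5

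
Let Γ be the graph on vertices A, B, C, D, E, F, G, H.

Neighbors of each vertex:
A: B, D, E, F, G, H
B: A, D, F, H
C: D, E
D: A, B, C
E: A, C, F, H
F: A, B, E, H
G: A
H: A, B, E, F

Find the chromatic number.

A, B, F, H form a clique, so at least 4 colors are needed.
One proper 4-coloring: A=red, B=blue, C=red, D=green, E=blue, F=yellow, G=blue, H=green. Every edge joins two different colors.

4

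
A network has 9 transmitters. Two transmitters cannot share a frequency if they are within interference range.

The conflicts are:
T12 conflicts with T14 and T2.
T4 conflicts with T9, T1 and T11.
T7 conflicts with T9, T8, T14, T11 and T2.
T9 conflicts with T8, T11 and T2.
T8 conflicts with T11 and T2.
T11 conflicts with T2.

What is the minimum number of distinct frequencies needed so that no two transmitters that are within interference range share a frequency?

5

T7, T9, T8, T11, T2 pairwise conflict, so at least 5 frequencies are needed.
5 frequencies suffice: T12=2, T4=2, T7=2, T9=3, T1=1, T8=5, T14=1, T11=1, T2=4. No two conflicting transmitters share a frequency.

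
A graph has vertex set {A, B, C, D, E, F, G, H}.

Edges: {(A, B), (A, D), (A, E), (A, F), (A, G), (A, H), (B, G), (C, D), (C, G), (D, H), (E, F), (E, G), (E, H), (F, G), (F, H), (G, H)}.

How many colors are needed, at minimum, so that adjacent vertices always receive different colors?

A, E, F, G, H are mutually adjacent (a clique of size 5), so at least 5 colors are needed.
5 colors suffice: A=1, B=3, C=1, D=2, E=4, F=5, G=2, H=3. Every edge joins two different colors.

5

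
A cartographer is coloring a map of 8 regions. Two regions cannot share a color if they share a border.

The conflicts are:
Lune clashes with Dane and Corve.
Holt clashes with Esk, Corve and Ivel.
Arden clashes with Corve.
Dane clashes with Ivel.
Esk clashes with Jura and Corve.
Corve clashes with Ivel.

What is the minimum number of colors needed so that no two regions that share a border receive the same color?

3

Holt, Esk, Corve all conflict with each other, so at least 3 colors are needed.
3 colors suffice: color 1 → {Dane, Jura, Corve}; color 2 → {Lune, Arden, Esk, Ivel}; color 3 → {Holt}. Every pair that conflicts lands in different colors.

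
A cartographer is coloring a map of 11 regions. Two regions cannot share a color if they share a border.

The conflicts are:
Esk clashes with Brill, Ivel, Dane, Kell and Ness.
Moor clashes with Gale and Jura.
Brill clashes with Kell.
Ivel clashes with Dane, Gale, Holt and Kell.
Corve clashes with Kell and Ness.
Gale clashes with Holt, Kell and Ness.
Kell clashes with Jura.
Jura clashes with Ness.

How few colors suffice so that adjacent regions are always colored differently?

3

Esk, Brill, Kell pairwise conflict, so at least 3 colors are needed.
A valid assignment using 3 colors: Esk=2, Moor=1, Brill=3, Ivel=3, Dane=1, Corve=2, Gale=2, Holt=1, Kell=1, Jura=2, Ness=1. No two conflicting regions share a color.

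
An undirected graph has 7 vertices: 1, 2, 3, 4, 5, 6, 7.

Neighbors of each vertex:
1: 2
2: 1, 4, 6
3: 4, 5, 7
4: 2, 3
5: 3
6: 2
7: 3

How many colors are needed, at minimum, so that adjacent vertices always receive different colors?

3 and 4 are adjacent, so at least 2 colors are needed.
2 colors suffice: color red → {2, 3}; color blue → {1, 4, 5, 6, 7}. No two adjacent vertices share a color.

2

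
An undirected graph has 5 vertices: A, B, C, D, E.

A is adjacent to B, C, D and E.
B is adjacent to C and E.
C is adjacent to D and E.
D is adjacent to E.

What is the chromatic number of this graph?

4

A, C, D, E form a clique, so at least 4 colors are needed.
4 colors suffice: color red → {A}; color blue → {C}; color green → {E}; color yellow → {B, D}. No two adjacent vertices share a color.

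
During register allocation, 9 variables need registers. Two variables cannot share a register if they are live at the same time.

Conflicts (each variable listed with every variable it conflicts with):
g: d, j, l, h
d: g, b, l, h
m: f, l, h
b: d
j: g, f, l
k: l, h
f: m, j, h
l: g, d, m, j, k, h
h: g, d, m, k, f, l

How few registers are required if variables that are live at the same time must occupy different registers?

4

g, d, l, h are mutually in conflict, so at least 4 registers are needed.
Using 4 registers: g=4, d=3, m=3, b=1, j=1, k=3, f=2, l=2, h=1. Each listed conflict is separated.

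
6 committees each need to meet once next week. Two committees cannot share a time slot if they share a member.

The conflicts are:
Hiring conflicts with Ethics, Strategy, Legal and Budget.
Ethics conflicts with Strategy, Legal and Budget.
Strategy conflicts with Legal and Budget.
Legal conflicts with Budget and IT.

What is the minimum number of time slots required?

Hiring, Ethics, Strategy, Legal, Budget pairwise conflict, so at least 5 time slots are needed.
A valid assignment using 5 time slots: Hiring=3, Ethics=2, Strategy=4, Legal=1, Budget=5, IT=2. No two conflicting committees share a time slot.

5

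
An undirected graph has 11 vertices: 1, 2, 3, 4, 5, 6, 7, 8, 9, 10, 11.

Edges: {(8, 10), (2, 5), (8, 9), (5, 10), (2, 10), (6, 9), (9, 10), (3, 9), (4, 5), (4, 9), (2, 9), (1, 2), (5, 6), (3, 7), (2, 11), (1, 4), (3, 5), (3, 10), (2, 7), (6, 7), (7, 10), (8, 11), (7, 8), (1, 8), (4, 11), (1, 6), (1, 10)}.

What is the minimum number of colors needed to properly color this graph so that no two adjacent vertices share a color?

3

1, 2, 10 are pairwise adjacent, so at least 3 colors are needed.
3 colors suffice: color red → {4, 6, 10}; color blue → {2, 3, 8}; color green → {1, 5, 7, 9, 11}. Every edge joins two different colors.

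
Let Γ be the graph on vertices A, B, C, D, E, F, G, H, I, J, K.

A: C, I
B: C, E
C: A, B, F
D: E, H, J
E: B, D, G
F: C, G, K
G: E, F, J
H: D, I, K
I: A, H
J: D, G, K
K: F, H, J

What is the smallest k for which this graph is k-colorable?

3

The cycle E-B-C-F-G-E has odd length 5, so it cannot be 2-colored; at least 3 colors are needed.
A valid assignment using 3 colors: A=2, B=3, C=1, D=1, E=2, F=2, G=1, H=2, I=1, J=2, K=1. Each edge has distinct colors on its endpoints.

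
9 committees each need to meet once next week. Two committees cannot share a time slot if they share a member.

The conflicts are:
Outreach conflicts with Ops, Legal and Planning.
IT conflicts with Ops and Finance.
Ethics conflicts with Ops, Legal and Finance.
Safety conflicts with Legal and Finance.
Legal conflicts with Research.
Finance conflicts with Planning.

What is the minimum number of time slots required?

The cycle Planning-Finance-Safety-Legal-Outreach-Planning has odd length 5, so it cannot be 2-colored; at least 3 time slots are needed.
A valid assignment using 3 time slots: Outreach=2, IT=2, Ethics=2, Safety=2, Ops=1, Legal=1, Finance=1, Research=2, Planning=3. Each listed conflict is separated.

3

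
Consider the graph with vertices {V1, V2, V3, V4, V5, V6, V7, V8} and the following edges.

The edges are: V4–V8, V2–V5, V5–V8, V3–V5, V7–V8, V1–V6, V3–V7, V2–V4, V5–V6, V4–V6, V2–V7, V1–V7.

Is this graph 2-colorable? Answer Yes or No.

The cycle V7-V2-V4-V6-V1-V7 has odd length 5, so it cannot be 2-colored; at least 3 colors are needed.
So 2 colors are not enough.

No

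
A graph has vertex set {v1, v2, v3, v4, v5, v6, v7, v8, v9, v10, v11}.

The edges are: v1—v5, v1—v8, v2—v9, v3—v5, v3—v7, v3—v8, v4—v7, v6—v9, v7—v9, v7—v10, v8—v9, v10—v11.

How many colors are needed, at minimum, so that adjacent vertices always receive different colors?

v6 and v9 are adjacent, so at least 2 colors are needed.
2 colors suffice: color red → {v1, v3, v4, v9, v10}; color blue → {v2, v5, v6, v7, v8, v11}. No two adjacent vertices share a color.

2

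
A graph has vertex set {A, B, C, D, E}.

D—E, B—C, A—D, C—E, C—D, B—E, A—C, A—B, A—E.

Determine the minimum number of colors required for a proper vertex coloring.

A, C, D, E form a clique, so at least 4 colors are needed.
One proper 4-coloring: A=3, B=4, C=1, D=4, E=2. No two adjacent vertices share a color.

4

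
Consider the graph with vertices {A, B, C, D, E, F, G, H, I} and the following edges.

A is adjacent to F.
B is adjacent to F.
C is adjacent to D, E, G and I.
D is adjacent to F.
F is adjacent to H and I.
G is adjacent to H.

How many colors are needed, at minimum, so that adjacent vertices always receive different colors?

3

The cycle C-I-F-H-G-C has odd length 5, so it cannot be 2-colored; at least 3 colors are needed.
A valid assignment using 3 colors: A=2, B=2, C=1, D=2, E=2, F=1, G=2, H=3, I=2. Every edge joins two different colors.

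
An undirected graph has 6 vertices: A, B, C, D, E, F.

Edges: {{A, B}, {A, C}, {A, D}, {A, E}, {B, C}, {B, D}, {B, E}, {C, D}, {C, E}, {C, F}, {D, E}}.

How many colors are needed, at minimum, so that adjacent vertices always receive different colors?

A, B, C, D, E are mutually adjacent (a clique of size 5), so at least 5 colors are needed.
5 colors suffice: color 1 → {C}; color 2 → {B, F}; color 3 → {A}; color 4 → {D}; color 5 → {E}. Each edge has distinct colors on its endpoints.

5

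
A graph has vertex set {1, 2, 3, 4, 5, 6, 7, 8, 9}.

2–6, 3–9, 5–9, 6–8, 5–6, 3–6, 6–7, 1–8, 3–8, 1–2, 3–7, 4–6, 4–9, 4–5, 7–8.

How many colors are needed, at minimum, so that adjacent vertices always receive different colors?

4

3, 6, 7, 8 form a clique, so at least 4 colors are needed.
4 colors suffice: color red → {1, 6, 9}; color blue → {2, 3, 4}; color green → {5, 8}; color yellow → {7}. Each edge has distinct colors on its endpoints.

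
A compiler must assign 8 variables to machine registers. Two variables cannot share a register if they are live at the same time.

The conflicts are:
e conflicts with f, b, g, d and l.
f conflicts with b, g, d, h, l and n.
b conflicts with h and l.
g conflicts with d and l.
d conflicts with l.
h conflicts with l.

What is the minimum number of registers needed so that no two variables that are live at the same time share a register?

5

e, f, g, d, l pairwise conflict, so at least 5 registers are needed.
Using 5 registers: e=3, f=1, b=4, g=4, d=5, h=3, l=2, n=2. No two conflicting variables share a register.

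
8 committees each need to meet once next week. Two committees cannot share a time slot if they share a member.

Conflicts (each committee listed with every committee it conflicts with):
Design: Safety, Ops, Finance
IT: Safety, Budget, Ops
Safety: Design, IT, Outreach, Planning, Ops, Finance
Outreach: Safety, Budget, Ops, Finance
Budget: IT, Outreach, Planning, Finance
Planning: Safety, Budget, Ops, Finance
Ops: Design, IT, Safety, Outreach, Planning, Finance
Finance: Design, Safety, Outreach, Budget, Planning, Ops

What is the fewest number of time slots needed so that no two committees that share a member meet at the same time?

4

Safety, Outreach, Ops, Finance all conflict with each other, so at least 4 time slots are needed.
4 time slots suffice: time slot 1 → {Safety, Budget}; time slot 2 → {Ops}; time slot 3 → {IT, Finance}; time slot 4 → {Design, Outreach, Planning}. No two conflicting committees share a time slot.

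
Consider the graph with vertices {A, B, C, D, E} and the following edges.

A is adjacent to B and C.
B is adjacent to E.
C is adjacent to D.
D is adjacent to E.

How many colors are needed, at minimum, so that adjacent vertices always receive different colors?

3

The cycle C-D-E-B-A-C has odd length 5, so it cannot be 2-colored; at least 3 colors are needed.
3 colors suffice: A=1, B=2, C=3, D=2, E=1. Each edge has distinct colors on its endpoints.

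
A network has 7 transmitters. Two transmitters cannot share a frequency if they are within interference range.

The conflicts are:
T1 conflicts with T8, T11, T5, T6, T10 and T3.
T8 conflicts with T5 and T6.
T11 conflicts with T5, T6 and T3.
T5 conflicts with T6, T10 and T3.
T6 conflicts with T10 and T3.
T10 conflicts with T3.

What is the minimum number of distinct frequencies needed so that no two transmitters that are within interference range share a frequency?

T1, T11, T5, T6, T3 are mutually in conflict, so at least 5 frequencies are needed.
5 frequencies suffice: T1=2, T8=4, T11=5, T5=3, T6=1, T10=5, T3=4. No two conflicting transmitters share a frequency.

5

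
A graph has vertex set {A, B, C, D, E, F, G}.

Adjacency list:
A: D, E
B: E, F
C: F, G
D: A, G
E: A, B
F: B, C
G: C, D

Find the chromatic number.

The cycle G-D-A-E-B-F-C-G has odd length 7, so it cannot be 2-colored; at least 3 colors are needed.
3 colors suffice: A=2, B=3, C=1, D=1, E=1, F=2, G=2. Every edge joins two different colors.

3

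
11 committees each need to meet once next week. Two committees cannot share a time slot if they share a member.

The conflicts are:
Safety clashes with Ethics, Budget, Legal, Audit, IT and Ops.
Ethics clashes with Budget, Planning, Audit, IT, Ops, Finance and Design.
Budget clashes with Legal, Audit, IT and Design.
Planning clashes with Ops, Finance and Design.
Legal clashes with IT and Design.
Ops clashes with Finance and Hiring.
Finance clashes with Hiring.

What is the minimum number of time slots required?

4

Ethics, Planning, Ops, Finance all conflict with each other, so at least 4 time slots are needed.
A valid assignment using 4 time slots: Safety=2, Ethics=1, Budget=3, Planning=4, Legal=1, Audit=4, IT=4, Ops=3, Finance=2, Design=2, Hiring=1. Every pair that conflicts lands in different time slots.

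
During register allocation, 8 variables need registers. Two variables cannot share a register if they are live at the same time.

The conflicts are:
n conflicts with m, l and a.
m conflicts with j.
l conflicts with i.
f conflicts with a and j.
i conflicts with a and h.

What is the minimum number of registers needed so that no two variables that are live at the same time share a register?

3

The cycle n-m-j-f-a-n has odd length 5, so it cannot be 2-colored; at least 3 registers are needed.
3 registers suffice: register 1 → {n, i, j}; register 2 → {m, l, a, h}; register 3 → {f}. Each listed conflict is separated.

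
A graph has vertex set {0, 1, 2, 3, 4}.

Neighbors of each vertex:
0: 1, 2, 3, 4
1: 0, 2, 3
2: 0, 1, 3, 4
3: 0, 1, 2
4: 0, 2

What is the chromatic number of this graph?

0, 1, 2, 3 form a clique, so at least 4 colors are needed.
One proper 4-coloring: 0=blue, 1=yellow, 2=red, 3=green, 4=green. No two adjacent vertices share a color.

4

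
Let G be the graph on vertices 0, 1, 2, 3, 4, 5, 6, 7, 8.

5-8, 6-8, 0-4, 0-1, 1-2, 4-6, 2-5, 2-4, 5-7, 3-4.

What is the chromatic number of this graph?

The cycle 6-4-2-5-8-6 has odd length 5, so it cannot be 2-colored; at least 3 colors are needed.
One proper 3-coloring: 0=b, 1=a, 2=b, 3=b, 4=a, 5=a, 6=b, 7=b, 8=c. Every edge joins two different colors.

3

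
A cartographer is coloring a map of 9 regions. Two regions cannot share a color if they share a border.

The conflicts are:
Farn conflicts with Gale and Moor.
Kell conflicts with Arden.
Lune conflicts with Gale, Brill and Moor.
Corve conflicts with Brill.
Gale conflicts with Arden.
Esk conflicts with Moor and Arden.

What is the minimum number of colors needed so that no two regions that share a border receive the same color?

The cycle Gale-Farn-Moor-Esk-Arden-Gale has odd length 5, so it cannot be 2-colored; at least 3 colors are needed.
3 colors suffice: color 1 → {Kell, Gale, Brill, Moor}; color 2 → {Farn, Lune, Corve, Arden}; color 3 → {Esk}. Every pair that conflicts lands in different colors.

3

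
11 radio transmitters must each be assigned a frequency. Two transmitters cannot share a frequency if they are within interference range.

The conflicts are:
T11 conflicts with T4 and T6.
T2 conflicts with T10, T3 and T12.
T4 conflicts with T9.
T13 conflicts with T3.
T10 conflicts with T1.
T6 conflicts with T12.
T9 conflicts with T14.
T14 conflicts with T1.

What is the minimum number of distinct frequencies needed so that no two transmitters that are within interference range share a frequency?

The cycle T6-T11-T4-T9-T14-T1-T10-T2-T12-T6 has odd length 9, so it cannot be 2-colored; at least 3 frequencies are needed.
3 frequencies suffice: frequency 1 → {T2, T4, T13, T6, T14}; frequency 2 → {T11, T9, T3, T12, T1}; frequency 3 → {T10}. Each listed conflict is separated.

3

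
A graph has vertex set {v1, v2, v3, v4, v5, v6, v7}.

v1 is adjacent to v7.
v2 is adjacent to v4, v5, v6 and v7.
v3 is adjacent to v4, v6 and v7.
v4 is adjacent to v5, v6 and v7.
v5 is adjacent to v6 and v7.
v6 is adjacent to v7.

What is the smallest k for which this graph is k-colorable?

5

v2, v4, v5, v6, v7 form a clique, so at least 5 colors are needed.
5 colors suffice: v1=B, v2=P, v3=Y, v4=G, v5=Y, v6=B, v7=R. No two adjacent vertices share a color.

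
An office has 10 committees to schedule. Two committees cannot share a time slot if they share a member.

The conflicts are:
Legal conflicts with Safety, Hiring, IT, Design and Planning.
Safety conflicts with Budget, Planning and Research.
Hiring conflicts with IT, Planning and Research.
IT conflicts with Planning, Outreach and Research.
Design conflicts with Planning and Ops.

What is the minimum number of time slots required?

Legal, Hiring, IT, Planning are mutually in conflict, so at least 4 time slots are needed.
Using 4 time slots: Legal=3, Safety=2, Hiring=4, IT=2, Budget=1, Design=2, Planning=1, Outreach=1, Research=1, Ops=1. Each listed conflict is separated.

4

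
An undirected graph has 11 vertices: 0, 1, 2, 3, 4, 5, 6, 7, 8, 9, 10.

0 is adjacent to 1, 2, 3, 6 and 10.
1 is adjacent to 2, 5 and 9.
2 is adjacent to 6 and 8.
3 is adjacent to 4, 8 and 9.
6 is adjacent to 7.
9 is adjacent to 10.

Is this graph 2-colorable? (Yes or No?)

0, 1, 2 are mutually adjacent, so at least 3 colors are needed.
So 2 colors are not enough.

No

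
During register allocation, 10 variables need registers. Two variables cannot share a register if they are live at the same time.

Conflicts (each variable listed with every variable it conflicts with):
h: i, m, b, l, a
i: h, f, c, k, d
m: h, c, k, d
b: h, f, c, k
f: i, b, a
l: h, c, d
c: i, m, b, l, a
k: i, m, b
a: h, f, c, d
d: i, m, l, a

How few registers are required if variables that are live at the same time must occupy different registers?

2

h and l conflict, so at least 2 registers are needed.
2 registers suffice: register 1 → {h, f, c, k, d}; register 2 → {i, m, b, l, a}. No two conflicting variables share a register.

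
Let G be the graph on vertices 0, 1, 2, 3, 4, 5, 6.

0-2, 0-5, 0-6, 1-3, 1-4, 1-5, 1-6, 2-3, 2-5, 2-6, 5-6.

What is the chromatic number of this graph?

0, 2, 5, 6 are mutually adjacent (a clique of size 4), so at least 4 colors are needed.
4 colors suffice: 0=yellow, 1=blue, 2=blue, 3=red, 4=red, 5=green, 6=red. No two adjacent vertices share a color.

4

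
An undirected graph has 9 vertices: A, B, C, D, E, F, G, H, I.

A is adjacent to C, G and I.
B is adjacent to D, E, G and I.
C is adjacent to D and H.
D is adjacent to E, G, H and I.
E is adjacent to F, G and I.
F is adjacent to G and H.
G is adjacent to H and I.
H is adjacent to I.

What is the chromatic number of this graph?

B, D, E, G, I are mutually adjacent (a clique of size 5), so at least 5 colors are needed.
5 colors suffice: color 1 → {C, G}; color 2 → {F, I}; color 3 → {A, D}; color 4 → {E, H}; color 5 → {B}. Each edge has distinct colors on its endpoints.

5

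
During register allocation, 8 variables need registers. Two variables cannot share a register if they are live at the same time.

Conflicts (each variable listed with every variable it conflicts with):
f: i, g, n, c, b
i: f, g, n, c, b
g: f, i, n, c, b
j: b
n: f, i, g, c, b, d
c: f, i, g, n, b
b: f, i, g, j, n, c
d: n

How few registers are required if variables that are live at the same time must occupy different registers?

6

f, i, g, n, c, b pairwise conflict, so at least 6 registers are needed.
Using 6 registers: f=4, i=3, g=5, j=2, n=2, c=6, b=1, d=1. Every pair that conflicts lands in different registers.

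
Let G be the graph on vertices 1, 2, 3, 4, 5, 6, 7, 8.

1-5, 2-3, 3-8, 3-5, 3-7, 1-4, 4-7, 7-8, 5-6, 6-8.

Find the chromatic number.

3, 7, 8 are pairwise adjacent, so at least 3 colors are needed.
3 colors suffice: color a → {3, 4, 6}; color b → {2, 5, 7}; color c → {1, 8}. Every edge joins two different colors.

3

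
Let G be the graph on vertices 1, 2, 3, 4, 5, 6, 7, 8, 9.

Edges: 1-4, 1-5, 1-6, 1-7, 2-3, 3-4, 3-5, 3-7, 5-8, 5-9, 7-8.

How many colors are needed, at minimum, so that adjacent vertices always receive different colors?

3 and 4 are adjacent, so at least 2 colors are needed.
2 colors suffice: color a → {1, 3, 8, 9}; color b → {2, 4, 5, 6, 7}. Each edge has distinct colors on its endpoints.

2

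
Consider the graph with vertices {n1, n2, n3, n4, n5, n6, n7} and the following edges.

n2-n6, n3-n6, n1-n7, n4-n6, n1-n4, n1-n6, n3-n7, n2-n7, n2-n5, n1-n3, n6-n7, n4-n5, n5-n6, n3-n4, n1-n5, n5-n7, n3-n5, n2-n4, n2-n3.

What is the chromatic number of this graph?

5

n2, n3, n5, n6, n7 are pairwise adjacent (a clique of size 5), so at least 5 colors are needed.
A valid assignment using 5 colors: n1=5, n2=5, n3=2, n4=4, n5=3, n6=1, n7=4. Each edge has distinct colors on its endpoints.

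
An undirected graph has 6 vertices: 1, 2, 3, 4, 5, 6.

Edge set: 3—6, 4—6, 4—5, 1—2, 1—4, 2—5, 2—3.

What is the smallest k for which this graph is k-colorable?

3

The cycle 1-2-3-6-4-1 has odd length 5, so it cannot be 2-colored; at least 3 colors are needed.
3 colors suffice: color red → {2, 4}; color blue → {1, 3, 5}; color green → {6}. No two adjacent vertices share a color.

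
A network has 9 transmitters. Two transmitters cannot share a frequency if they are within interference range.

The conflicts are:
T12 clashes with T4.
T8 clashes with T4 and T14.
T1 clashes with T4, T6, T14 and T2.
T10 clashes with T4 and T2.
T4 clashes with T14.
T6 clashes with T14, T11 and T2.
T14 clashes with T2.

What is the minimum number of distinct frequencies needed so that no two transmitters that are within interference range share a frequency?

4

T1, T6, T14, T2 all conflict with each other, so at least 4 frequencies are needed.
4 frequencies suffice: frequency 1 → {T4, T6}; frequency 2 → {T12, T10, T14, T11}; frequency 3 → {T8, T2}; frequency 4 → {T1}. No two conflicting transmitters share a frequency.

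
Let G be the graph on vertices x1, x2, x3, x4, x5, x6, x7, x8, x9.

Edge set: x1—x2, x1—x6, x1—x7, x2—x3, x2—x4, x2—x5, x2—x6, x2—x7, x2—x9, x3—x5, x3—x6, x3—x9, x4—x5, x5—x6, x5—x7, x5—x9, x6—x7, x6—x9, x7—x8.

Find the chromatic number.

5

x2, x3, x5, x6, x9 form a clique, so at least 5 colors are needed.
One proper 5-coloring: x1=2, x2=1, x3=5, x4=3, x5=2, x6=3, x7=4, x8=1, x9=4. No two adjacent vertices share a color.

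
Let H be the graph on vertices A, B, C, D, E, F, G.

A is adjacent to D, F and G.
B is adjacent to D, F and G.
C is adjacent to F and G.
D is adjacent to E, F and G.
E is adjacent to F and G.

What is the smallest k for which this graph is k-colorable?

3

A, D, G are mutually adjacent, so at least 3 colors are needed.
3 colors suffice: color 1 → {F, G}; color 2 → {C, D}; color 3 → {A, B, E}. Each edge has distinct colors on its endpoints.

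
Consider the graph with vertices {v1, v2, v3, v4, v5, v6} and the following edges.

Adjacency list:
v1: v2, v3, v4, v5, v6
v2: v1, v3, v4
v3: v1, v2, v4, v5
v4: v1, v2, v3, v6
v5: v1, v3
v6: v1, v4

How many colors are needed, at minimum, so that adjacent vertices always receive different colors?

4

v1, v2, v3, v4 are pairwise adjacent (a clique of size 4), so at least 4 colors are needed.
A valid assignment using 4 colors: v1=1, v2=4, v3=3, v4=2, v5=2, v6=3. Every edge joins two different colors.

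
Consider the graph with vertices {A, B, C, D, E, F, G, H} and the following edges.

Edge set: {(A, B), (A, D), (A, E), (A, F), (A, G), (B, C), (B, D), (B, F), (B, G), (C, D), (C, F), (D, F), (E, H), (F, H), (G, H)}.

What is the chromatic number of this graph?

B, C, D, F are mutually adjacent (a clique of size 4), so at least 4 colors are needed.
One proper 4-coloring: A=blue, B=red, C=blue, D=yellow, E=green, F=green, G=green, H=red. No two adjacent vertices share a color.

4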